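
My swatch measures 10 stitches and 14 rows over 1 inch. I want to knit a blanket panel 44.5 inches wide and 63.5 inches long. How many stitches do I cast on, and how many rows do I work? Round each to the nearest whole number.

Cast on 445 stitches and work 889 rows.

Stitch gauge = 10/1 = 10 sts/in; 44.5 × 10 = 445.00 → 445 sts.
Row gauge = 14/1 = 14 rows/in; 63.5 × 14 = 889.00 → 889 rows.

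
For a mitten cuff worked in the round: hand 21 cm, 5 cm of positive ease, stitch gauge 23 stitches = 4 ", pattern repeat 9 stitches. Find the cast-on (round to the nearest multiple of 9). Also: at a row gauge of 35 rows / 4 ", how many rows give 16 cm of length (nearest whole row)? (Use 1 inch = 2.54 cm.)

Finished = 21 + 5 = 26 cm.
26 cm × 1/2.54 = 10.24 inches.
23/4 = 5.75 sts per in; 10.24 × 5.75 = 58.86 sts.
Nearest multiple of 9 → 63.
16 cm = 6.30 inches; × 8.75 = 55.12 → 55 rows.

Cast on 63 stitches; work 55 rows.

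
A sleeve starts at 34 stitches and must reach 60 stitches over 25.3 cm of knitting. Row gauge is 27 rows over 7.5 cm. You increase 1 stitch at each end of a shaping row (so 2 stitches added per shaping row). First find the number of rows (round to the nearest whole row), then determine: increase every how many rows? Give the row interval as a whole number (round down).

Increase every 7th row.

Rows = 25.3 × 3.6 = 91.1 → 91 rows.
Stitches to add: 26 → 13 shaping rows (at 2 st each).
91 / 13 = 7.00 → every 7 rows.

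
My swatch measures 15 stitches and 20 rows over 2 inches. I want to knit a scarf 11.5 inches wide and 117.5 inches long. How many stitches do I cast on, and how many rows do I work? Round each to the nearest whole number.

Stitch gauge = 15/2 = 7.5 sts/in; 11.5 × 7.5 = 86.25 → 86 sts.
Row gauge = 20/2 = 10 rows/in; 117.5 × 10 = 1175.00 → 1175 rows.

Cast on 86 stitches and work 1175 rows.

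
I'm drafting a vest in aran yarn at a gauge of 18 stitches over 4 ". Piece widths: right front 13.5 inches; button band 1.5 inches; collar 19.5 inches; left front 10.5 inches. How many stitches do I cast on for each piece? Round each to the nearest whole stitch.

Rate = 18/4 = 4.5 sts per in.
right front: 13.5 × 4.5 = 60.75 → 61.
button band: 1.5 × 4.5 = 6.75 → 7.
collar: 19.5 × 4.5 = 87.75 → 88.
left front: 10.5 × 4.5 = 47.25 → 47.

right front 61; button band 7; collar 88; left front 47.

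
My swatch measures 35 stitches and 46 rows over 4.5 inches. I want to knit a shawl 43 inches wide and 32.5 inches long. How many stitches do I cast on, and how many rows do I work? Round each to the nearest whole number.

Cast on 334 stitches and work 332 rows.

Stitch gauge = 35/4.5 = 7.778 sts/in; 43 × 7.778 = 334.44 → 334 sts.
Row gauge = 46/4.5 = 10.222 rows/in; 32.5 × 10.222 = 332.22 → 332 rows.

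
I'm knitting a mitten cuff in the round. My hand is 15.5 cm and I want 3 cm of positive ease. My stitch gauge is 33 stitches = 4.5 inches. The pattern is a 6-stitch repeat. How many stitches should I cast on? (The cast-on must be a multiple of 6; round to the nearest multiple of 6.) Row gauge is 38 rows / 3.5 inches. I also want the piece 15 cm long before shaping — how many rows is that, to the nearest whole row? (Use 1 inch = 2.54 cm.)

Cast on 54 stitches; work 64 rows.

Finished = 15.5 + 3 = 18.5 cm.
18.5 cm × 1/2.54 = 7.28 inches.
33/4.5 = 7.333 sts per in; 7.28 × 7.333 = 53.41 sts.
Nearest multiple of 6 → 54.
15 cm = 5.91 inches; × 10.857 = 64.12 → 64 rows.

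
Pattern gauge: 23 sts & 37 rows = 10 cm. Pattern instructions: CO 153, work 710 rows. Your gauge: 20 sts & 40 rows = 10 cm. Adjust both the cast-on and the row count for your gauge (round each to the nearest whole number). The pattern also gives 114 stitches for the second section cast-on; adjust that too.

Stitches: 153 × 20/23 = 133.04 → 133.
Rows: 710 × 40/37 = 767.57 → 768.
second section cast-on: 114 × 20/23 = 99.13 → 99.

Cast on 133 stitches; work 768 rows; second section cast-on 99 stitches.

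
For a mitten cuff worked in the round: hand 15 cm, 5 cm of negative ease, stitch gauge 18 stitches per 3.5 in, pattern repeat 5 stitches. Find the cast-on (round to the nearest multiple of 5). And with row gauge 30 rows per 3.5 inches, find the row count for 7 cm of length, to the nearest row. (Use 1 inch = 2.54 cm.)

Finished = 15 − 5 = 10 cm.
10 cm × 1/2.54 = 3.94 inches.
18/3.5 = 5.143 sts per in; 3.94 × 5.143 = 20.25 sts.
Nearest multiple of 5 → 20.
7 cm = 2.76 inches; × 8.571 = 23.62 → 24 rows.

Cast on 20 stitches; work 24 rows.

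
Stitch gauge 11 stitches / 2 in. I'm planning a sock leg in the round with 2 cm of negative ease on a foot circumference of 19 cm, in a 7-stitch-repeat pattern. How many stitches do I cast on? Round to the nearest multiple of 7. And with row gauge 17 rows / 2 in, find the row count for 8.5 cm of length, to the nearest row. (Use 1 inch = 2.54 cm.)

Finished = 19 − 2 = 17 cm.
17 cm × 1/2.54 = 6.69 inches.
11/2 = 5.5 sts per in; 6.69 × 5.5 = 36.81 sts.
Nearest multiple of 7 → 35.
8.5 cm = 3.35 inches; × 8.5 = 28.44 → 28 rows.

Cast on 35 stitches; work 28 rows.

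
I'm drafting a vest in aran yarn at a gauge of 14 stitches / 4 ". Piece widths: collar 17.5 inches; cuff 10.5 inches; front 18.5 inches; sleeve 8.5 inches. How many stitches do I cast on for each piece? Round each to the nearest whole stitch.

collar 61; cuff 37; front 65; sleeve 30.

Rate = 14/4 = 3.5 sts per in.
collar: 17.5 × 3.5 = 61.25 → 61.
cuff: 10.5 × 3.5 = 36.75 → 37.
front: 18.5 × 3.5 = 64.75 → 65.
sleeve: 8.5 × 3.5 = 29.75 → 30.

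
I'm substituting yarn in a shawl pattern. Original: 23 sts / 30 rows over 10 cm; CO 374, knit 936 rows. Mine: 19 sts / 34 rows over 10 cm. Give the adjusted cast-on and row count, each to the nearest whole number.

Stitches: 374 × 19/23 = 308.96 → 309.
Rows: 936 × 34/30 = 1060.80 → 1061.

Cast on 309 stitches; work 1061 rows.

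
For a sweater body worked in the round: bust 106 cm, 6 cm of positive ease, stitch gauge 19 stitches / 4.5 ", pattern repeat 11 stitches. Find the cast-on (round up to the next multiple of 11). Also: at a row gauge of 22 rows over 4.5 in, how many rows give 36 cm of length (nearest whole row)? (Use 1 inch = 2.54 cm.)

Cast on 187 stitches; work 69 rows.

Finished = 106 + 6 = 112 cm.
112 cm × 1/2.54 = 44.09 inches.
19/4.5 = 4.222 sts per in; 44.09 × 4.222 = 186.18 sts.
Next multiple of 11 → 187.
36 cm = 14.17 inches; × 4.889 = 69.29 → 69 rows.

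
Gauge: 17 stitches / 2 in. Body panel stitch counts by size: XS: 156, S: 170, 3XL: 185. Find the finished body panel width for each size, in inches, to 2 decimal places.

17/2 = 8.5 sts per in.
XS: 156 / 8.5 = 18.353 → 18.35 in.
S: 170 / 8.5 = 20.000 → 20.00 in.
3XL: 185 / 8.5 = 21.765 → 21.76 in.

XS 18.35 inches; S 20.00 inches; 3XL 21.76 inches.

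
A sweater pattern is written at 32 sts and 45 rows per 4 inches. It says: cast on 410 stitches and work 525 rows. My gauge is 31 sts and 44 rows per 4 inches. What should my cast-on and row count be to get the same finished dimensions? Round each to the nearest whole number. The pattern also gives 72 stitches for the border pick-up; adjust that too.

Stitches: 410 × 31/32 = 397.19 → 397.
Rows: 525 × 44/45 = 513.33 → 513.
border pick-up: 72 × 31/32 = 69.75 → 70.

Cast on 397 stitches; work 513 rows; border pick-up 70 stitches.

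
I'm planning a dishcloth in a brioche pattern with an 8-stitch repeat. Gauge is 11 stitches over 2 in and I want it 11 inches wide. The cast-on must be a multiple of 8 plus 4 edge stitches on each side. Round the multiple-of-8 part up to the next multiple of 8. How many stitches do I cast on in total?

11 / 2 = 5.5 sts per inch.
11 × 5.5 = 60.50 sts.
Less 8 edge sts → 52.50 for the repeat.
Next multiple of 8: 56.
Add back 8 edge sts → 64.

64 stitches.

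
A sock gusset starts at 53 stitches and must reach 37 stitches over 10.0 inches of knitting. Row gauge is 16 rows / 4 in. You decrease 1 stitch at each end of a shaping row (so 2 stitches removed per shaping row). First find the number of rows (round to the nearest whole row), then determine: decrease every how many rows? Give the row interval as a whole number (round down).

Decrease every 5th row.

Rows = 10.0 × 4 = 40.0 → 40 rows.
Stitches to remove: 16 → 8 shaping rows (at 2 st each).
40 / 8 = 5.00 → every 5 rows.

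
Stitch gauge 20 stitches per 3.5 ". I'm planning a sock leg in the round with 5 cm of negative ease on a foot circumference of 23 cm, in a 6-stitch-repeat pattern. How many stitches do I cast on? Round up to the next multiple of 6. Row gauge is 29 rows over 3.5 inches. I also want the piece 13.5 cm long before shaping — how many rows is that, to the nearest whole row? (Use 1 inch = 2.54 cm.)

Cast on 42 stitches; work 44 rows.

Finished = 23 − 5 = 18 cm.
18 cm × 1/2.54 = 7.09 inches.
20/3.5 = 5.714 sts per in; 7.09 × 5.714 = 40.49 sts.
Next multiple of 6 → 42.
13.5 cm = 5.31 inches; × 8.286 = 44.04 → 44 rows.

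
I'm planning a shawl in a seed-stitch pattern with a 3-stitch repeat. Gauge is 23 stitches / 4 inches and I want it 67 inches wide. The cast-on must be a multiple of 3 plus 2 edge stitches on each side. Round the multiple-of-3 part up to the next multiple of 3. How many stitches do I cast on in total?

388 stitches.

23 / 4 = 5.75 sts per inch.
67 × 5.75 = 385.25 sts.
Less 4 edge sts → 381.25 for the repeat.
Next multiple of 3: 384.
Add back 4 edge sts → 388.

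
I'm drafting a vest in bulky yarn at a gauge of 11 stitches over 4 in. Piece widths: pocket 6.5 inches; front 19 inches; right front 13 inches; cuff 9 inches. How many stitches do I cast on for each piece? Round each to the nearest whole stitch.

pocket 18; front 52; right front 36; cuff 25.

Rate = 11/4 = 2.75 sts per in.
pocket: 6.5 × 2.75 = 17.88 → 18.
front: 19 × 2.75 = 52.25 → 52.
right front: 13 × 2.75 = 35.75 → 36.
cuff: 9 × 2.75 = 24.75 → 25.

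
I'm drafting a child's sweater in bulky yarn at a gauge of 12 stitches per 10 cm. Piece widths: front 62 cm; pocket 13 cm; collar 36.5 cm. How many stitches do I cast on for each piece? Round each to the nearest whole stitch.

Rate = 12/10 = 1.2 sts per cm.
front: 62 × 1.2 = 74.40 → 74.
pocket: 13 × 1.2 = 15.60 → 16.
collar: 36.5 × 1.2 = 43.80 → 44.

front 74; pocket 16; collar 44.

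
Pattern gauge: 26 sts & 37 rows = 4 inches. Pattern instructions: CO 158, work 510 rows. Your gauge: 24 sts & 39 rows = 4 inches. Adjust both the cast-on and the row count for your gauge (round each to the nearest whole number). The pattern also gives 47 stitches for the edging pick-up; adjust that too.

Stitches: 158 × 24/26 = 145.85 → 146.
Rows: 510 × 39/37 = 537.57 → 538.
edging pick-up: 47 × 24/26 = 43.38 → 43.

Cast on 146 stitches; work 538 rows; edging pick-up 43 stitches.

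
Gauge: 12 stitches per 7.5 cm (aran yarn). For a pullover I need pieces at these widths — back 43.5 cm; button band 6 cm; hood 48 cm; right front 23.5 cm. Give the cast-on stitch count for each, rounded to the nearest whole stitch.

back 70; button band 10; hood 77; right front 38.

Rate = 12/7.5 = 1.6 sts per cm.
back: 43.5 × 1.6 = 69.60 → 70.
button band: 6 × 1.6 = 9.60 → 10.
hood: 48 × 1.6 = 76.80 → 77.
right front: 23.5 × 1.6 = 37.60 → 38.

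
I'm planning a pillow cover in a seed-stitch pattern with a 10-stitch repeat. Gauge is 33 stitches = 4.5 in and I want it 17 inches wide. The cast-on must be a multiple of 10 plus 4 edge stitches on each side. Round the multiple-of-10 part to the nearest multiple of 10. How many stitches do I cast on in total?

33 / 4.5 = 7.333 sts per inch.
17 × 7.333 = 124.67 sts.
Less 8 edge sts → 116.67 for the repeat.
Nearest multiple of 10: 120.
Add back 8 edge sts → 128.

128 stitches.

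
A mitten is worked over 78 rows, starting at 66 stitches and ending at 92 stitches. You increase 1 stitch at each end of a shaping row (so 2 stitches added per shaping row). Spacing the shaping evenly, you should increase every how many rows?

Stitches to add: |92 − 66| = 26.
Shaping rows needed: 26 / 2 = 13.
78 rows / 13 = every 6 rows.

Increase every 6th row.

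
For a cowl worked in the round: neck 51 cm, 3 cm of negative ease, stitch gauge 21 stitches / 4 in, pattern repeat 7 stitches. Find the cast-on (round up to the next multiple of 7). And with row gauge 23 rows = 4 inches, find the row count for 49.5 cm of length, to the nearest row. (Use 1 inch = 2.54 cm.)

Cast on 105 stitches; work 112 rows.

Finished = 51 − 3 = 48 cm.
48 cm × 1/2.54 = 18.90 inches.
21/4 = 5.25 sts per in; 18.90 × 5.25 = 99.21 sts.
Next multiple of 7 → 105.
49.5 cm = 19.49 inches; × 5.75 = 112.06 → 112 rows.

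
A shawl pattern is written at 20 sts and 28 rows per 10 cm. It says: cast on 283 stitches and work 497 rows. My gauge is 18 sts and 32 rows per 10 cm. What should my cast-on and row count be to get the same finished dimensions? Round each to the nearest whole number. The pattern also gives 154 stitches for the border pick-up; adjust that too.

Cast on 255 stitches; work 568 rows; border pick-up 139 stitches.

Stitches: 283 × 18/20 = 254.70 → 255.
Rows: 497 × 32/28 = 568.00 → 568.
border pick-up: 154 × 18/20 = 138.60 → 139.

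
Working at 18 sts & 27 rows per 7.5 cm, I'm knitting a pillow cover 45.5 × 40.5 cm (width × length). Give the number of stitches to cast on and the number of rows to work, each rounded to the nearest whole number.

Stitch gauge = 18/7.5 = 2.4 sts/cm; 45.5 × 2.4 = 109.20 → 109 sts.
Row gauge = 27/7.5 = 3.6 rows/cm; 40.5 × 3.6 = 145.80 → 146 rows.

Cast on 109 stitches and work 146 rows.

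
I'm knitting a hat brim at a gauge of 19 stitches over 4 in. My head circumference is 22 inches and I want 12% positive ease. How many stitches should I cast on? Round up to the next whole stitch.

Cast on 118 stitches.

Finished = 22 × 1.12 = 24.64 in.
19 / 4 = 4.75 sts per inch.
24.64 × 4.75 = 117.04 sts.
→ 118 sts.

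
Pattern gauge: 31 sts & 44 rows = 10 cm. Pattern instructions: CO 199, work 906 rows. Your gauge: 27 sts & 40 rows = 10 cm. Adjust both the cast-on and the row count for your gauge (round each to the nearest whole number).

Stitches: 199 × 27/31 = 173.32 → 173.
Rows: 906 × 40/44 = 823.64 → 824.

Cast on 173 stitches; work 824 rows.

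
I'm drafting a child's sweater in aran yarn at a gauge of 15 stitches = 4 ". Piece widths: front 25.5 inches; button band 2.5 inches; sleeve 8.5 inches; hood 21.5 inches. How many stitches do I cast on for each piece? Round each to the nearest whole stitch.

Rate = 15/4 = 3.75 sts per in.
front: 25.5 × 3.75 = 95.62 → 96.
button band: 2.5 × 3.75 = 9.38 → 9.
sleeve: 8.5 × 3.75 = 31.88 → 32.
hood: 21.5 × 3.75 = 80.62 → 81.

front 96; button band 9; sleeve 32; hood 81.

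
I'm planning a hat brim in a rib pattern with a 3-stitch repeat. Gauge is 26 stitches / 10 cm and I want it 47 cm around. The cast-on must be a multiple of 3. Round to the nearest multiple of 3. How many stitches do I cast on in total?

CO 123 sts.

26 / 10 = 2.6 sts per cm.
47 × 2.6 = 122.20 sts.
Nearest multiple of 3: 123.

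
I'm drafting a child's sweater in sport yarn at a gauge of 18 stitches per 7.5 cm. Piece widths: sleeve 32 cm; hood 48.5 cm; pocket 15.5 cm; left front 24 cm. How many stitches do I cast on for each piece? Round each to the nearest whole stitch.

sleeve 77; hood 116; pocket 37; left front 58.

Rate = 18/7.5 = 2.4 sts per cm.
sleeve: 32 × 2.4 = 76.80 → 77.
hood: 48.5 × 2.4 = 116.40 → 116.
pocket: 15.5 × 2.4 = 37.20 → 37.
left front: 24 × 2.4 = 57.60 → 58.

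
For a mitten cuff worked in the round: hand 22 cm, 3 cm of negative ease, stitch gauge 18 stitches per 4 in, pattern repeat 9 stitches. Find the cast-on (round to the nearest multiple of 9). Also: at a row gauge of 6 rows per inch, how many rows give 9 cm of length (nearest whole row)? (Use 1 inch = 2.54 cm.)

Finished = 22 − 3 = 19 cm.
19 cm × 1/2.54 = 7.48 inches.
18/4 = 4.5 sts per in; 7.48 × 4.5 = 33.66 sts.
Nearest multiple of 9 → 36.
9 cm = 3.54 inches; × 6 = 21.26 → 21 rows.

Cast on 36 stitches; work 21 rows.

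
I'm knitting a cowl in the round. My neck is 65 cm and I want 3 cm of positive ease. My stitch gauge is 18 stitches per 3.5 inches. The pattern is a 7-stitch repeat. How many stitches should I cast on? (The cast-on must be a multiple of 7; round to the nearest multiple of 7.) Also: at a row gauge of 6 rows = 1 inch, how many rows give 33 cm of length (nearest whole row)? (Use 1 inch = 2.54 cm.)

Finished = 65 + 3 = 68 cm.
68 cm × 1/2.54 = 26.77 inches.
18/3.5 = 5.143 sts per in; 26.77 × 5.143 = 137.68 sts.
Nearest multiple of 7 → 140.
33 cm = 12.99 inches; × 6 = 77.95 → 78 rows.

Cast on 140 stitches; work 78 rows.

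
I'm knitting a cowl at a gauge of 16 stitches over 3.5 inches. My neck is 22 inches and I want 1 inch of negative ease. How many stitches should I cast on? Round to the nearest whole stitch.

CO 96 sts.

Finished = 22 − 1 = 21 in.
16 / 3.5 = 4.571 sts per inch.
21.00 × 4.571 = 96.00 sts.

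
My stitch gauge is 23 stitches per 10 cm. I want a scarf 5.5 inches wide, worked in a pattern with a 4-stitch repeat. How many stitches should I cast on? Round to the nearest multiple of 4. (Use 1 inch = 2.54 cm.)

5.5 in = 5.5 × 2.54 = 13.97 cm.
23 / 10 = 2.3 sts/cm.
13.97 × 2.3 = 32.13 sts.
→ 32.

Cast on 32 stitches.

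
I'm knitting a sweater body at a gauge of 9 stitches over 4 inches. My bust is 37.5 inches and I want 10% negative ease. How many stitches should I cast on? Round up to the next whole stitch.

Cast on 76 stitches.

Finished = 37.5 × 0.90 = 33.75 in.
9 / 4 = 2.25 sts per inch.
33.75 × 2.25 = 75.94 sts.
→ 76 sts.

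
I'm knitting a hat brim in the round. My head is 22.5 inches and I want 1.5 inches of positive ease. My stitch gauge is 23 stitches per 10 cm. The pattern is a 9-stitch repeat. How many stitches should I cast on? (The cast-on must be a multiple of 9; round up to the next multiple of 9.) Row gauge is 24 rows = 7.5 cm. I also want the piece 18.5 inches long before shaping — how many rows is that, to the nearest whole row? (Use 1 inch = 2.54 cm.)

Finished = 22.5 + 1.5 = 24 inches.
24 inches × 2.54 = 60.96 cm.
23/10 = 2.3 sts per cm; 60.96 × 2.3 = 140.21 sts.
Next multiple of 9 → 144.
18.5 inches = 46.99 cm; × 3.2 = 150.37 → 150 rows.

Cast on 144 stitches; work 150 rows.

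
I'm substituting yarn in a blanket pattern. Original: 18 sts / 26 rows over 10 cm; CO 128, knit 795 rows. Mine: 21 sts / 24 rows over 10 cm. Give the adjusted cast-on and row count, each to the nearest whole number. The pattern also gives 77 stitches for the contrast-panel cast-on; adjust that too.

Stitches: 128 × 21/18 = 149.33 → 149.
Rows: 795 × 24/26 = 733.85 → 734.
contrast-panel cast-on: 77 × 21/18 = 89.83 → 90.

Cast on 149 stitches; work 734 rows; contrast-panel cast-on 90 stitches.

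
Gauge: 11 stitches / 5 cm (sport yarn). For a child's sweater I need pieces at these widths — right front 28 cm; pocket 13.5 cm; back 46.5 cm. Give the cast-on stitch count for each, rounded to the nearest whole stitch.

right front 62; pocket 30; back 102.

Rate = 11/5 = 2.2 sts per cm.
right front: 28 × 2.2 = 61.60 → 62.
pocket: 13.5 × 2.2 = 29.70 → 30.
back: 46.5 × 2.2 = 102.30 → 102.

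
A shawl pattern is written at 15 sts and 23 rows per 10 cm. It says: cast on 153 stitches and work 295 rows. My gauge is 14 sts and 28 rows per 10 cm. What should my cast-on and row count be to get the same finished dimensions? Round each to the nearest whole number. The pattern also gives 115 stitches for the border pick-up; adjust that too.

Stitches: 153 × 14/15 = 142.80 → 143.
Rows: 295 × 28/23 = 359.13 → 359.
border pick-up: 115 × 14/15 = 107.33 → 107.

Cast on 143 stitches; work 359 rows; border pick-up 107 stitches.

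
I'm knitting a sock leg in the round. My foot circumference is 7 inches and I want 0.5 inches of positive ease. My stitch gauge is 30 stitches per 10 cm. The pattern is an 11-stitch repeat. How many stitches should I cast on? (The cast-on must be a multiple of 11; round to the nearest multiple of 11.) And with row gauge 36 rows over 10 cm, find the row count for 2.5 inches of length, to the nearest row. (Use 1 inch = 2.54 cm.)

Finished = 7 + 0.5 = 7.5 inches.
7.5 inches × 2.54 = 19.05 cm.
30/10 = 3 sts per cm; 19.05 × 3 = 57.15 sts.
Nearest multiple of 11 → 55.
2.5 inches = 6.35 cm; × 3.6 = 22.86 → 23 rows.

Cast on 55 stitches; work 23 rows.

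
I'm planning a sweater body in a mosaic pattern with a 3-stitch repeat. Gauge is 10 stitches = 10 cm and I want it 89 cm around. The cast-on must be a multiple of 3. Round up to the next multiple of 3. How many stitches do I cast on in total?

10 / 10 = 1 sts per cm.
89 × 1 = 89.00 sts.
Next multiple of 3: 90.

CO 90 sts.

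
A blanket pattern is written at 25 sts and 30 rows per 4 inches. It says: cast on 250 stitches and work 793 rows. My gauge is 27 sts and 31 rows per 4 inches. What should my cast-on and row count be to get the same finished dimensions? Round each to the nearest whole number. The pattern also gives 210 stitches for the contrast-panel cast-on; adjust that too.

Stitches: 250 × 27/25 = 270.00 → 270.
Rows: 793 × 31/30 = 819.43 → 819.
contrast-panel cast-on: 210 × 27/25 = 226.80 → 227.

Cast on 270 stitches; work 819 rows; contrast-panel cast-on 227 stitches.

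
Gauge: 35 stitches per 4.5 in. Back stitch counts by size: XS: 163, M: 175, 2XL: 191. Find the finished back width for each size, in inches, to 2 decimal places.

XS 20.96 inches; M 22.50 inches; 2XL 24.56 inches.

35/4.5 = 7.778 sts per in.
XS: 163 / 7.778 = 20.957 → 20.96 in.
M: 175 / 7.778 = 22.500 → 22.50 in.
2XL: 191 / 7.778 = 24.557 → 24.56 in.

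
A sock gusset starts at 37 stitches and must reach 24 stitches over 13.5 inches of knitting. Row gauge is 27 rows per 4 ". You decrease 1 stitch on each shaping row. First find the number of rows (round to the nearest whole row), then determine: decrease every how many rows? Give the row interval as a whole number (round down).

Decrease every 7th row.

Rows = 13.5 × 6.75 = 91.1 → 91 rows.
Stitches to remove: 13 → 13 shaping rows (at 1 st each).
91 / 13 = 7.00 → every 7 rows.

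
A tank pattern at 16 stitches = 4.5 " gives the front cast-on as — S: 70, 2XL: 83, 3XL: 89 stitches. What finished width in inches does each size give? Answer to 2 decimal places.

16/4.5 = 3.556 sts per in.
S: 70 / 3.556 = 19.688 → 19.69 in.
2XL: 83 / 3.556 = 23.344 → 23.34 in.
3XL: 89 / 3.556 = 25.031 → 25.03 in.

S 19.69 inches; 2XL 23.34 inches; 3XL 25.03 inches.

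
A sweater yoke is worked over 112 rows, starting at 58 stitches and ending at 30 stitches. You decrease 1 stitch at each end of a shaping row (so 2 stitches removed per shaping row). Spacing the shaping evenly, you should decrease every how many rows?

Stitches to remove: |30 − 58| = 28.
Shaping rows needed: 28 / 2 = 14.
112 rows / 14 = every 8 rows.

Decrease every 8th row.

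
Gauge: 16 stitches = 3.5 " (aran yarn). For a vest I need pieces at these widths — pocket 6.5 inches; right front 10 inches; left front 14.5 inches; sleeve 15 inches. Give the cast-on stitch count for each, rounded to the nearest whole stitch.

Rate = 16/3.5 = 4.571 sts per in.
pocket: 6.5 × 4.571 = 29.71 → 30.
right front: 10 × 4.571 = 45.71 → 46.
left front: 14.5 × 4.571 = 66.29 → 66.
sleeve: 15 × 4.571 = 68.57 → 69.

pocket 30; right front 46; left front 66; sleeve 69.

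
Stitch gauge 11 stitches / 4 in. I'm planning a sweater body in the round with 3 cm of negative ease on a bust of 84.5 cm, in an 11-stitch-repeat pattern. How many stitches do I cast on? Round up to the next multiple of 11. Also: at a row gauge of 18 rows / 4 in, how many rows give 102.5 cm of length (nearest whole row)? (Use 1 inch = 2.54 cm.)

Finished = 84.5 − 3 = 81.5 cm.
81.5 cm × 1/2.54 = 32.09 inches.
11/4 = 2.75 sts per in; 32.09 × 2.75 = 88.24 sts.
Next multiple of 11 → 99.
102.5 cm = 40.35 inches; × 4.5 = 181.59 → 182 rows.

Cast on 99 stitches; work 182 rows.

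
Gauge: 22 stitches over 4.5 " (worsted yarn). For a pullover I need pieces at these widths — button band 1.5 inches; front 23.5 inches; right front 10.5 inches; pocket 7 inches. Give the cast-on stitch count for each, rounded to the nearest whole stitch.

Rate = 22/4.5 = 4.889 sts per in.
button band: 1.5 × 4.889 = 7.33 → 7.
front: 23.5 × 4.889 = 114.89 → 115.
right front: 10.5 × 4.889 = 51.33 → 51.
pocket: 7 × 4.889 = 34.22 → 34.

button band 7; front 115; right front 51; pocket 34.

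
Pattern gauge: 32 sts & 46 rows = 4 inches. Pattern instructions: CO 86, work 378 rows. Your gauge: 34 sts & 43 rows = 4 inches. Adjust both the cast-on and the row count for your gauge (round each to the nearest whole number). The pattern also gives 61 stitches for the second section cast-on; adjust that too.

Cast on 91 stitches; work 353 rows; second section cast-on 65 stitches.

Stitches: 86 × 34/32 = 91.38 → 91.
Rows: 378 × 43/46 = 353.35 → 353.
second section cast-on: 61 × 34/32 = 64.81 → 65.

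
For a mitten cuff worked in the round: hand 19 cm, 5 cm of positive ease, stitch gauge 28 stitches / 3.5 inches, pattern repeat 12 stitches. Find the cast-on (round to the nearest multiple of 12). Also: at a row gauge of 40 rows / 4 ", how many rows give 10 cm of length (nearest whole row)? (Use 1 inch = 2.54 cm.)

Finished = 19 + 5 = 24 cm.
24 cm × 1/2.54 = 9.45 inches.
28/3.5 = 8 sts per in; 9.45 × 8 = 75.59 sts.
Nearest multiple of 12 → 72.
10 cm = 3.94 inches; × 10 = 39.37 → 39 rows.

Cast on 72 stitches; work 39 rows.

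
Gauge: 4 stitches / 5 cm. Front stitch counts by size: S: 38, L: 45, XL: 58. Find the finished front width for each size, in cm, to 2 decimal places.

4/5 = 0.8 sts per cm.
S: 38 / 0.8 = 47.500 → 47.50 cm.
L: 45 / 0.8 = 56.250 → 56.25 cm.
XL: 58 / 0.8 = 72.500 → 72.50 cm.

S 47.50 cm; L 56.25 cm; XL 72.50 cm.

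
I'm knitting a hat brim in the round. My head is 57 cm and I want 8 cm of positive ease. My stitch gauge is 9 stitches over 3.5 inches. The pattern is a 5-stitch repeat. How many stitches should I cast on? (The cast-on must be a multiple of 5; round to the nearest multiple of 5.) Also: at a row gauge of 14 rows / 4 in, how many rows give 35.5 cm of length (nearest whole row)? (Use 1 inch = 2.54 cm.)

Cast on 65 stitches; work 49 rows.

Finished = 57 + 8 = 65 cm.
65 cm × 1/2.54 = 25.59 inches.
9/3.5 = 2.571 sts per in; 25.59 × 2.571 = 65.80 sts.
Nearest multiple of 5 → 65.
35.5 cm = 13.98 inches; × 3.5 = 48.92 → 49 rows.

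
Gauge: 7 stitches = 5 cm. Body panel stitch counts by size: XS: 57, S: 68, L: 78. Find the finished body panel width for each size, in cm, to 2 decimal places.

7/5 = 1.4 sts per cm.
XS: 57 / 1.4 = 40.714 → 40.71 cm.
S: 68 / 1.4 = 48.571 → 48.57 cm.
L: 78 / 1.4 = 55.714 → 55.71 cm.

XS 40.71 cm; S 48.57 cm; L 55.71 cm.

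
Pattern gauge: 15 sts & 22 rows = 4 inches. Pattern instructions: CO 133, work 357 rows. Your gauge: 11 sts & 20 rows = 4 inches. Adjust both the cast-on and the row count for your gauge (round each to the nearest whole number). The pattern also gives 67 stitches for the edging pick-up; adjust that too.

Cast on 98 stitches; work 325 rows; edging pick-up 49 stitches.

Stitches: 133 × 11/15 = 97.53 → 98.
Rows: 357 × 20/22 = 324.55 → 325.
edging pick-up: 67 × 11/15 = 49.13 → 49.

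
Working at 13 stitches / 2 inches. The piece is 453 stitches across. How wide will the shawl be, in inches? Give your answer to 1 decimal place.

69.7 inches.

13 stitches / 2 inch = 6.5 stitches per inch.
453 / 6.5 = 69.69 inches.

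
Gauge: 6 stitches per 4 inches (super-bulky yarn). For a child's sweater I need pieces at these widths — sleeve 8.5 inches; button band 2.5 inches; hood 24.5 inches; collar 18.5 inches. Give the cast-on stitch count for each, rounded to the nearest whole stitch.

sleeve 13; button band 4; hood 37; collar 28.

Rate = 6/4 = 1.5 sts per in.
sleeve: 8.5 × 1.5 = 12.75 → 13.
button band: 2.5 × 1.5 = 3.75 → 4.
hood: 24.5 × 1.5 = 36.75 → 37.
collar: 18.5 × 1.5 = 27.75 → 28.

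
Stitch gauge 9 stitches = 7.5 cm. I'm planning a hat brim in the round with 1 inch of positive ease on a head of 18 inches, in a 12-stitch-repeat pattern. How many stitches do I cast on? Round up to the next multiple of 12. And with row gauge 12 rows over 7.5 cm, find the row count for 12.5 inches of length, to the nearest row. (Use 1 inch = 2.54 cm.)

Cast on 60 stitches; work 51 rows.

Finished = 18 + 1 = 19 inches.
19 inches × 2.54 = 48.26 cm.
9/7.5 = 1.2 sts per cm; 48.26 × 1.2 = 57.91 sts.
Next multiple of 12 → 60.
12.5 inches = 31.75 cm; × 1.6 = 50.80 → 51 rows.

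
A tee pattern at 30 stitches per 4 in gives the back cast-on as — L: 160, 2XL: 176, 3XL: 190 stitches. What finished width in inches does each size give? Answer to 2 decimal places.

30/4 = 7.5 sts per in.
L: 160 / 7.5 = 21.333 → 21.33 in.
2XL: 176 / 7.5 = 23.467 → 23.47 in.
3XL: 190 / 7.5 = 25.333 → 25.33 in.

L 21.33 inches; 2XL 23.47 inches; 3XL 25.33 inches.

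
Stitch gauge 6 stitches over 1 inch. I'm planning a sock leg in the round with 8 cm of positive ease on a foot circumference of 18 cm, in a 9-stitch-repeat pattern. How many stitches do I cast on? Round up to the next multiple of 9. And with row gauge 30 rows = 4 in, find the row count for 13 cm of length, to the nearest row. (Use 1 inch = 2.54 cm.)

Cast on 63 stitches; work 38 rows.

Finished = 18 + 8 = 26 cm.
26 cm × 1/2.54 = 10.24 inches.
6/1 = 6 sts per in; 10.24 × 6 = 61.42 sts.
Next multiple of 9 → 63.
13 cm = 5.12 inches; × 7.5 = 38.39 → 38 rows.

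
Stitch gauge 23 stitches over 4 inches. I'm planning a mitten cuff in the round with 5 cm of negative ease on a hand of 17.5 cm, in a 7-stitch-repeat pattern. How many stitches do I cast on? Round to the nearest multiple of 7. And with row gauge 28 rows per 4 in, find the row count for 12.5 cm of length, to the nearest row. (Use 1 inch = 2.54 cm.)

Finished = 17.5 − 5 = 12.5 cm.
12.5 cm × 1/2.54 = 4.92 inches.
23/4 = 5.75 sts per in; 4.92 × 5.75 = 28.30 sts.
Nearest multiple of 7 → 28.
12.5 cm = 4.92 inches; × 7 = 34.45 → 34 rows.

Cast on 28 stitches; work 34 rows.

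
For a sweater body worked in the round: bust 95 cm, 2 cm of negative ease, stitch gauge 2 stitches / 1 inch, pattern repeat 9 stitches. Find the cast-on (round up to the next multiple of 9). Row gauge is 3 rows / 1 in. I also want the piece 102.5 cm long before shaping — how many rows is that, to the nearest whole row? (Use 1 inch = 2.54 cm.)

Cast on 81 stitches; work 121 rows.

Finished = 95 − 2 = 93 cm.
93 cm × 1/2.54 = 36.61 inches.
2/1 = 2 sts per in; 36.61 × 2 = 73.23 sts.
Next multiple of 9 → 81.
102.5 cm = 40.35 inches; × 3 = 121.06 → 121 rows.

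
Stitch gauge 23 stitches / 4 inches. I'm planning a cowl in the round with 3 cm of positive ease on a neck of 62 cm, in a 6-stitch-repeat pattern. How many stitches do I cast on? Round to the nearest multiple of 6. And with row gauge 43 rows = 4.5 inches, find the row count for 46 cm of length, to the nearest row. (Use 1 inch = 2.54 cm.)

Finished = 62 + 3 = 65 cm.
65 cm × 1/2.54 = 25.59 inches.
23/4 = 5.75 sts per in; 25.59 × 5.75 = 147.15 sts.
Nearest multiple of 6 → 150.
46 cm = 18.11 inches; × 9.556 = 173.05 → 173 rows.

Cast on 150 stitches; work 173 rows.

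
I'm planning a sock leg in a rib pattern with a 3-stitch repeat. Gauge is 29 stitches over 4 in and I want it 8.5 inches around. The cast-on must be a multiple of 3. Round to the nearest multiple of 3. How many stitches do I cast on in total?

29 / 4 = 7.25 sts per inch.
8.5 × 7.25 = 61.62 sts.
Nearest multiple of 3: 63.

Cast on 63 stitches.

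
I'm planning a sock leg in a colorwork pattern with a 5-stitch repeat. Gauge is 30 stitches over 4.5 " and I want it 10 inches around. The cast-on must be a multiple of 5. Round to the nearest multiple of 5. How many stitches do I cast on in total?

30 / 4.5 = 6.667 sts per inch.
10 × 6.667 = 66.67 sts.
Nearest multiple of 5: 65.

Cast on 65 stitches.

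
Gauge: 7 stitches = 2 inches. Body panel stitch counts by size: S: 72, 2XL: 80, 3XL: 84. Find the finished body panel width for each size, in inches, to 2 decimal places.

7/2 = 3.5 sts per in.
S: 72 / 3.5 = 20.571 → 20.57 in.
2XL: 80 / 3.5 = 22.857 → 22.86 in.
3XL: 84 / 3.5 = 24.000 → 24.00 in.

S 20.57 inches; 2XL 22.86 inches; 3XL 24.00 inches.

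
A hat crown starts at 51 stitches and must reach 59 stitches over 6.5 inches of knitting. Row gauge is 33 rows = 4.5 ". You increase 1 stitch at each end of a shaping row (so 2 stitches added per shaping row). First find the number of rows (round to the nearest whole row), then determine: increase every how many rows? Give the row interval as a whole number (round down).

Increase every 12th row.

Rows = 6.5 × 7.333 = 47.7 → 48 rows.
Stitches to add: 8 → 4 shaping rows (at 2 st each).
48 / 4 = 12.00 → every 12 rows.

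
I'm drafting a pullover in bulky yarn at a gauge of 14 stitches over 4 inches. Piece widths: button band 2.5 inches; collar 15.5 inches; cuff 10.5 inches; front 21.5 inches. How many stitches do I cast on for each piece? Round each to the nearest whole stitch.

button band 9; collar 54; cuff 37; front 75.

Rate = 14/4 = 3.5 sts per in.
button band: 2.5 × 3.5 = 8.75 → 9.
collar: 15.5 × 3.5 = 54.25 → 54.
cuff: 10.5 × 3.5 = 36.75 → 37.
front: 21.5 × 3.5 = 75.25 → 75.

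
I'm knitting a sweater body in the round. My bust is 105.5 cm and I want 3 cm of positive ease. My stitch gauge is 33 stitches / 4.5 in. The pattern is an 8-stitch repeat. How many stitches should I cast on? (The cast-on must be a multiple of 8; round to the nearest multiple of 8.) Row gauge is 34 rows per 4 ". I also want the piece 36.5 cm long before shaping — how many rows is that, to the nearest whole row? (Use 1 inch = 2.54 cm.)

Finished = 105.5 + 3 = 108.5 cm.
108.5 cm × 1/2.54 = 42.72 inches.
33/4.5 = 7.333 sts per in; 42.72 × 7.333 = 313.25 sts.
Nearest multiple of 8 → 312.
36.5 cm = 14.37 inches; × 8.5 = 122.15 → 122 rows.

Cast on 312 stitches; work 122 rows.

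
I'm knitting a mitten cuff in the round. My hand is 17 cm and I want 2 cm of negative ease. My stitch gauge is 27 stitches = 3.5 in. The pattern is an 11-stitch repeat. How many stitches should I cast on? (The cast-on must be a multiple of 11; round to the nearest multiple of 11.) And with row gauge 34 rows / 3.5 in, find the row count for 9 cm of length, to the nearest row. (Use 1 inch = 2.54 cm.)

Cast on 44 stitches; work 34 rows.

Finished = 17 − 2 = 15 cm.
15 cm × 1/2.54 = 5.91 inches.
27/3.5 = 7.714 sts per in; 5.91 × 7.714 = 45.56 sts.
Nearest multiple of 11 → 44.
9 cm = 3.54 inches; × 9.714 = 34.42 → 34 rows.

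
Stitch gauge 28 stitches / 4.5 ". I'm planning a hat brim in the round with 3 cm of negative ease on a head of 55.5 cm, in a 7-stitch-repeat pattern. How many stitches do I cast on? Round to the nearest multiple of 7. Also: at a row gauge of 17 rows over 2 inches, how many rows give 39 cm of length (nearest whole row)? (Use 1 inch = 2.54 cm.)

Finished = 55.5 − 3 = 52.5 cm.
52.5 cm × 1/2.54 = 20.67 inches.
28/4.5 = 6.222 sts per in; 20.67 × 6.222 = 128.61 sts.
Nearest multiple of 7 → 126.
39 cm = 15.35 inches; × 8.5 = 130.51 → 131 rows.

Cast on 126 stitches; work 131 rows.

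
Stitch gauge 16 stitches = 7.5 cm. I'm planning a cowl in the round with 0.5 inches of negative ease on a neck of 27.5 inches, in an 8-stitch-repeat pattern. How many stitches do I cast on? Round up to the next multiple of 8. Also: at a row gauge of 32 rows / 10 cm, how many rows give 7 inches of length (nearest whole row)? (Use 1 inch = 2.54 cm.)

Cast on 152 stitches; work 57 rows.

Finished = 27.5 − 0.5 = 27 inches.
27 inches × 2.54 = 68.58 cm.
16/7.5 = 2.133 sts per cm; 68.58 × 2.133 = 146.30 sts.
Next multiple of 8 → 152.
7 inches = 17.78 cm; × 3.2 = 56.90 → 57 rows.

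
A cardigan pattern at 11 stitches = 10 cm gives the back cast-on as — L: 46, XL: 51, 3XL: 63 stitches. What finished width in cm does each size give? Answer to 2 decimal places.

11/10 = 1.1 sts per cm.
L: 46 / 1.1 = 41.818 → 41.82 cm.
XL: 51 / 1.1 = 46.364 → 46.36 cm.
3XL: 63 / 1.1 = 57.273 → 57.27 cm.

L 41.82 cm; XL 46.36 cm; 3XL 57.27 cm.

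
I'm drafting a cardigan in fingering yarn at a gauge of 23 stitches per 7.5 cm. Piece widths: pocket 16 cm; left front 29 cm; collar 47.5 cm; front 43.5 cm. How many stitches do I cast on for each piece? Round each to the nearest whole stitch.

Rate = 23/7.5 = 3.067 sts per cm.
pocket: 16 × 3.067 = 49.07 → 49.
left front: 29 × 3.067 = 88.93 → 89.
collar: 47.5 × 3.067 = 145.67 → 146.
front: 43.5 × 3.067 = 133.40 → 133.

pocket 49; left front 89; collar 146; front 133.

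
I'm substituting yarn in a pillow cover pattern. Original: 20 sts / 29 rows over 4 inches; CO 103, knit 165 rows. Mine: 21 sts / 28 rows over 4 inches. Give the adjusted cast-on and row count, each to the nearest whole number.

Cast on 108 stitches; work 159 rows.

Stitches: 103 × 21/20 = 108.15 → 108.
Rows: 165 × 28/29 = 159.31 → 159.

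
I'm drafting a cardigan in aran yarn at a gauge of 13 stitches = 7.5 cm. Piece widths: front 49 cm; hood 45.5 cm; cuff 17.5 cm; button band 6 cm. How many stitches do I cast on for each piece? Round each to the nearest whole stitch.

Rate = 13/7.5 = 1.733 sts per cm.
front: 49 × 1.733 = 84.93 → 85.
hood: 45.5 × 1.733 = 78.87 → 79.
cuff: 17.5 × 1.733 = 30.33 → 30.
button band: 6 × 1.733 = 10.40 → 10.

front 85; hood 79; cuff 30; button band 10.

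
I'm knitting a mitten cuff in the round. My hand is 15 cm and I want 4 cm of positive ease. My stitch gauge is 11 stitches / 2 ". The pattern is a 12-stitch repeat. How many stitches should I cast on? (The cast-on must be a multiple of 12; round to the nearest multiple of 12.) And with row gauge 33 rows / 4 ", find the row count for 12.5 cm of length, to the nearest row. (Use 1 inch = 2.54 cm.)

Finished = 15 + 4 = 19 cm.
19 cm × 1/2.54 = 7.48 inches.
11/2 = 5.5 sts per in; 7.48 × 5.5 = 41.14 sts.
Nearest multiple of 12 → 36.
12.5 cm = 4.92 inches; × 8.25 = 40.60 → 41 rows.

Cast on 36 stitches; work 41 rows.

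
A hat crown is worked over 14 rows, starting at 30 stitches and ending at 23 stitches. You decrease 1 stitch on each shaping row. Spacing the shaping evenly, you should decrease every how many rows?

Stitches to remove: |23 − 30| = 7.
Shaping rows needed: 7 / 1 = 7.
14 rows / 7 = every 2 rows.

Decrease every 2nd row.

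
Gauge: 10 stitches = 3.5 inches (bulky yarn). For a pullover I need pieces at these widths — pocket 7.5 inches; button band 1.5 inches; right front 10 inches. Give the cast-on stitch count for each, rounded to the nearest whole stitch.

pocket 21; button band 4; right front 29.

Rate = 10/3.5 = 2.857 sts per in.
pocket: 7.5 × 2.857 = 21.43 → 21.
button band: 1.5 × 2.857 = 4.29 → 4.
right front: 10 × 2.857 = 28.57 → 29.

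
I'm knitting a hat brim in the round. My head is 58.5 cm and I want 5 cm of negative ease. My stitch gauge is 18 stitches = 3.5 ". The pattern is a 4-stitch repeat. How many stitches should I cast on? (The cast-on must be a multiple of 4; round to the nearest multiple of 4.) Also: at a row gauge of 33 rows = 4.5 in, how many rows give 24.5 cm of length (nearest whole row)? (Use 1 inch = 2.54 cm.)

Finished = 58.5 − 5 = 53.5 cm.
53.5 cm × 1/2.54 = 21.06 inches.
18/3.5 = 5.143 sts per in; 21.06 × 5.143 = 108.32 sts.
Nearest multiple of 4 → 108.
24.5 cm = 9.65 inches; × 7.333 = 70.73 → 71 rows.

Cast on 108 stitches; work 71 rows.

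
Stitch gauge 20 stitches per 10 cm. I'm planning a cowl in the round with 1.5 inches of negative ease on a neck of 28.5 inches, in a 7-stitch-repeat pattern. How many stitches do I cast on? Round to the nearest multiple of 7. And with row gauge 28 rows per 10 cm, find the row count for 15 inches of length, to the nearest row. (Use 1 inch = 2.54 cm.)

Cast on 140 stitches; work 107 rows.

Finished = 28.5 − 1.5 = 27 inches.
27 inches × 2.54 = 68.58 cm.
20/10 = 2 sts per cm; 68.58 × 2 = 137.16 sts.
Nearest multiple of 7 → 140.
15 inches = 38.10 cm; × 2.8 = 106.68 → 107 rows.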